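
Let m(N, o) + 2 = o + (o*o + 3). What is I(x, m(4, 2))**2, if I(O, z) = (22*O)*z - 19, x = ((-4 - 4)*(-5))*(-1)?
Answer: 38180041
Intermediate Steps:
x = -40 (x = -8*(-5)*(-1) = 40*(-1) = -40)
m(N, o) = 1 + o + o**2 (m(N, o) = -2 + (o + (o*o + 3)) = -2 + (o + (o**2 + 3)) = -2 + (o + (3 + o**2)) = -2 + (3 + o + o**2) = 1 + o + o**2)
I(O, z) = -19 + 22*O*z (I(O, z) = 22*O*z - 19 = -19 + 22*O*z)
I(x, m(4, 2))**2 = (-19 + 22*(-40)*(1 + 2 + 2**2))**2 = (-19 + 22*(-40)*(1 + 2 + 4))**2 = (-19 + 22*(-40)*7)**2 = (-19 - 6160)**2 = (-6179)**2 = 38180041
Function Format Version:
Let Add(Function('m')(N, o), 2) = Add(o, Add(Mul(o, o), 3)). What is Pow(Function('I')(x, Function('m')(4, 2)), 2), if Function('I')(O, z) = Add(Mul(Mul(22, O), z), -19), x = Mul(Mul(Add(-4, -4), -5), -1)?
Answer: 38180041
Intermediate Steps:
x = -40 (x = Mul(Mul(-8, -5), -1) = Mul(40, -1) = -40)
Function('m')(N, o) = Add(1, o, Pow(o, 2)) (Function('m')(N, o) = Add(-2, Add(o, Add(Mul(o, o), 3))) = Add(-2, Add(o, Add(Pow(o, 2), 3))) = Add(-2, Add(o, Add(3, Pow(o, 2)))) = Add(-2, Add(3, o, Pow(o, 2))) = Add(1, o, Pow(o, 2)))
Function('I')(O, z) = Add(-19, Mul(22, O, z)) (Function('I')(O, z) = Add(Mul(22, O, z), -19) = Add(-19, Mul(22, O, z)))
Pow(Function('I')(x, Function('m')(4, 2)), 2) = Pow(Add(-19, Mul(22, -40, Add(1, 2, Pow(2, 2)))), 2) = Pow(Add(-19, Mul(22, -40, Add(1, 2, 4))), 2) = Pow(Add(-19, Mul(22, -40, 7)), 2) = Pow(Add(-19, -6160), 2) = Pow(-6179, 2) = 38180041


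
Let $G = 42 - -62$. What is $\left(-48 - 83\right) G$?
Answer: $-13624$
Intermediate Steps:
$G = 104$ ($G = 42 + 62 = 104$)
$\left(-48 - 83\right) G = \left(-48 - 83\right) 104 = \left(-131\right) 104 = -13624$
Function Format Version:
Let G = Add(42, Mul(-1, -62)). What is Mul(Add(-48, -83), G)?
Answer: -13624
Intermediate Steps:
G = 104 (G = Add(42, 62) = 104)
Mul(Add(-48, -83), G) = Mul(Add(-48, -83), 104) = Mul(-131, 104) = -13624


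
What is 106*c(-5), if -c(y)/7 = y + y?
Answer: 7420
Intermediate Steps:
c(y) = -14*y (c(y) = -7*(y + y) = -14*y)
106*c(-5) = 106*(-14*(-5)) = 106*70 = 7420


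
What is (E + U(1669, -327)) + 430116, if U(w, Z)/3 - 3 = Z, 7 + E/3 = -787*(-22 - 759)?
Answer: 2273064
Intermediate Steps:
E = 1843920 (E = -21 + 3*(-787*(-22 - 759)) = -21 + 3*(-787*(-781)) = -21 + 3*614647 = -21 + 1843941 = 1843920)
U(w, Z) = 9 + 3*Z
(E + U(1669, -327)) + 430116 = (1843920 + (9 + 3*(-327))) + 430116 = (1843920 + (9 - 981)) + 430116 = (1843920 - 972) + 430116 = 1842948 + 430116 = 2273064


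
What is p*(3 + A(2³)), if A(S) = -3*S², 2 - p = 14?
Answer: 2268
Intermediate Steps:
p = -12 (p = 2 - 1*14 = 2 - 14 = -12)
p*(3 + A(2³)) = -12*(3 - 3*(2³)²) = -12*(3 - 3*8²) = -12*(3 - 3*64) = -12*(3 - 192) = -12*(-189) = 2268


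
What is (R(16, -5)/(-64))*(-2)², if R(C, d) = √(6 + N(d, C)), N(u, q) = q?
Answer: -√22/16 ≈ -0.29315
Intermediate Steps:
R(C, d) = √(6 + C)
(R(16, -5)/(-64))*(-2)² = (√(6 + 16)/(-64))*(-2)² = (√22*(-1/64))*4 = -√22/64*4 = -√22/16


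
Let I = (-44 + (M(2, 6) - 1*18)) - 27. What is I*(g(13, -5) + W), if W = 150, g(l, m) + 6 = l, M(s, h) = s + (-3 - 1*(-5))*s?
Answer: -13031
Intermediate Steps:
M(s, h) = 3*s (M(s, h) = s + (-3 + 5)*s = s + 2*s = 3*s)
g(l, m) = -6 + l
I = -83 (I = (-44 + (3*2 - 1*18)) - 27 = (-44 + (6 - 18)) - 27 = (-44 - 12) - 27 = -56 - 27 = -83)
I*(g(13, -5) + W) = -83*((-6 + 13) + 150) = -83*(7 + 150) = -83*157 = -13031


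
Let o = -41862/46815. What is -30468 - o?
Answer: -475439186/15605 ≈ -30467.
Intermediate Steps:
o = -13954/15605 (o = -41862*1/46815 = -13954/15605 ≈ -0.89420)
-30468 - o = -30468 - 1*(-13954/15605) = -30468 + 13954/15605 = -475439186/15605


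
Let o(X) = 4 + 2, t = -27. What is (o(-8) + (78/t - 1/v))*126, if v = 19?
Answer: 7322/19 ≈ 385.37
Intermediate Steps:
o(X) = 6
(o(-8) + (78/t - 1/v))*126 = (6 + (78/(-27) - 1/19))*126 = (6 + (78*(-1/27) - 1*1/19))*126 = (6 + (-26/9 - 1/19))*126 = (6 - 503/171)*126 = (523/171)*126 = 7322/19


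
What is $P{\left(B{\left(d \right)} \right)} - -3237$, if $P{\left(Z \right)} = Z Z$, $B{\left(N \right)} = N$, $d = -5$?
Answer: $3262$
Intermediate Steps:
$P{\left(Z \right)} = Z^{2}$
$P{\left(B{\left(d \right)} \right)} - -3237 = \left(-5\right)^{2} - -3237 = 25 + 3237 = 3262$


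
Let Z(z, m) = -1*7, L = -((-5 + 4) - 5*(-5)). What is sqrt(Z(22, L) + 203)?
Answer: 14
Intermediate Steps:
L = -24 (L = -(-1 + 25) = -1*24 = -24)
Z(z, m) = -7
sqrt(Z(22, L) + 203) = sqrt(-7 + 203) = sqrt(196) = 14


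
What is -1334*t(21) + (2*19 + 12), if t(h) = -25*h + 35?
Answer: 653710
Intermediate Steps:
t(h) = 35 - 25*h
-1334*t(21) + (2*19 + 12) = -1334*(35 - 25*21) + (2*19 + 12) = -1334*(35 - 525) + (38 + 12) = -1334*(-490) + 50 = 653660 + 50 = 653710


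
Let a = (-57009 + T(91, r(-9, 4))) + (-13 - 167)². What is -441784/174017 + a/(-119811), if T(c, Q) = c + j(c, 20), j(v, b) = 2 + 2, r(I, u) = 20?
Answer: -48664730086/20849150787 ≈ -2.3341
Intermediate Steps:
j(v, b) = 4
T(c, Q) = 4 + c (T(c, Q) = c + 4 = 4 + c)
a = -24514 (a = (-57009 + (4 + 91)) + (-13 - 167)² = (-57009 + 95) + (-180)² = -56914 + 32400 = -24514)
-441784/174017 + a/(-119811) = -441784/174017 - 24514/(-119811) = -441784*1/174017 - 24514*(-1/119811) = -441784/174017 + 24514/119811 = -48664730086/20849150787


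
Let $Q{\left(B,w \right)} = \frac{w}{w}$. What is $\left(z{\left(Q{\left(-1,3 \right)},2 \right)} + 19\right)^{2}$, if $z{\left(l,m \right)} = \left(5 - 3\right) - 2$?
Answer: $361$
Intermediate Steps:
$Q{\left(B,w \right)} = 1$
$z{\left(l,m \right)} = 0$ ($z{\left(l,m \right)} = 2 - 2 = 0$)
$\left(z{\left(Q{\left(-1,3 \right)},2 \right)} + 19\right)^{2} = \left(0 + 19\right)^{2} = 19^{2} = 361$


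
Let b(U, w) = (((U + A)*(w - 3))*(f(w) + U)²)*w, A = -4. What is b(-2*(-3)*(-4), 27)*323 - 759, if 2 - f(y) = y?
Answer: -14071090071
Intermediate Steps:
f(y) = 2 - y
b(U, w) = w*(2 + U - w)²*(-4 + U)*(-3 + w) (b(U, w) = (((U - 4)*(w - 3))*((2 - w) + U)²)*w = (((-4 + U)*(-3 + w))*(2 + U - w)²)*w = ((2 + U - w)²*(-4 + U)*(-3 + w))*w = w*(2 + U - w)²*(-4 + U)*(-3 + w))
b(-2*(-3)*(-4), 27)*323 - 759 = (27*(2 - 2*(-3)*(-4) - 1*27)²*(12 - 4*27 - 3*(-2*(-3))*(-4) + (-2*(-3)*(-4))*27))*323 - 759 = (27*(2 + 6*(-4) - 27)²*(12 - 108 - 18*(-4) + (6*(-4))*27))*323 - 759 = (27*(2 - 24 - 27)²*(12 - 108 - 3*(-24) - 24*27))*323 - 759 = (27*(-49)²*(12 - 108 + 72 - 648))*323 - 759 = (27*2401*(-672))*323 - 759 = -43563744*323 - 759 = -14071089312 - 759 = -14071090071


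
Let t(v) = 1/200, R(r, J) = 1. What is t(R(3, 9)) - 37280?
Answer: -7455999/200 ≈ -37280.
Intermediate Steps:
t(v) = 1/200
t(R(3, 9)) - 37280 = 1/200 - 37280 = -7455999/200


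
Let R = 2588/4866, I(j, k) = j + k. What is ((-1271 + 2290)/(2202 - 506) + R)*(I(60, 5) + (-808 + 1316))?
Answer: 892705541/1375456 ≈ 649.03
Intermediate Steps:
R = 1294/2433 (R = 2588*(1/4866) = 1294/2433 ≈ 0.53185)
((-1271 + 2290)/(2202 - 506) + R)*(I(60, 5) + (-808 + 1316)) = ((-1271 + 2290)/(2202 - 506) + 1294/2433)*((60 + 5) + (-808 + 1316)) = (1019/1696 + 1294/2433)*(65 + 508) = (1019*(1/1696) + 1294/2433)*573 = (1019/1696 + 1294/2433)*573 = (4673851/4126368)*573 = 892705541/1375456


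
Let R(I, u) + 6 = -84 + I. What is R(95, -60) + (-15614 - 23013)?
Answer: -38622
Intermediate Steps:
R(I, u) = -90 + I (R(I, u) = -6 + (-84 + I) = -90 + I)
R(95, -60) + (-15614 - 23013) = (-90 + 95) + (-15614 - 23013) = 5 - 38627 = -38622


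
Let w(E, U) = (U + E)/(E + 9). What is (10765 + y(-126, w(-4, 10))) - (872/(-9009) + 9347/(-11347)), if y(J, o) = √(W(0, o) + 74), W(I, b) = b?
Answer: 22460154098/2086227 + 2*√470/5 ≈ 10775.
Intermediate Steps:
w(E, U) = (E + U)/(9 + E)
y(J, o) = √(74 + o) (y(J, o) = √(o + 74) = √(74 + o))
(10765 + y(-126, w(-4, 10))) - (872/(-9009) + 9347/(-11347)) = (10765 + √(74 + (-4 + 10)/(9 - 4))) - (872/(-9009) + 9347/(-11347)) = (10765 + √(74 + 6/5)) - (872*(-1/9009) + 9347*(-1/11347)) = (10765 + √(74 + (⅕)*6)) - (-872/9009 - 9347/11347) = (10765 + √(74 + 6/5)) - 1*(-1920443/2086227) = (10765 + √(376/5)) + 1920443/2086227 = (10765 + 2*√470/5) + 1920443/2086227 = 22460154098/2086227 + 2*√470/5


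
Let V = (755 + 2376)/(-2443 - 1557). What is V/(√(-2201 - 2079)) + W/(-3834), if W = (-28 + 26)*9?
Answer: 1/213 + 3131*I*√1070/8560000 ≈ 0.0046948 + 0.011965*I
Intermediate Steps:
V = -3131/4000 (V = 3131/(-4000) = 3131*(-1/4000) = -3131/4000 ≈ -0.78275)
W = -18 (W = -2*9 = -18)
V/(√(-2201 - 2079)) + W/(-3834) = -3131/(4000*√(-2201 - 2079)) - 18/(-3834) = -3131*(-I*√1070/2140)/4000 - 18*(-1/3834) = -3131*(-I*√1070/2140)/4000 + 1/213 = -(-3131)*I*√1070/8560000 + 1/213 = 3131*I*√1070/8560000 + 1/213 = 1/213 + 3131*I*√1070/8560000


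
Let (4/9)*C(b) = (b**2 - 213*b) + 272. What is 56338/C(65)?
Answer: -56338/21033 ≈ -2.6786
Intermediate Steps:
C(b) = 612 - 1917*b/4 + 9*b**2/4 (C(b) = 9*((b**2 - 213*b) + 272)/4 = 9*(272 + b**2 - 213*b)/4 = 612 - 1917*b/4 + 9*b**2/4)
56338/C(65) = 56338/(612 - 1917/4*65 + (9/4)*65**2) = 56338/(612 - 124605/4 + (9/4)*4225) = 56338/(612 - 124605/4 + 38025/4) = 56338/(-21033) = 56338*(-1/21033) = -56338/21033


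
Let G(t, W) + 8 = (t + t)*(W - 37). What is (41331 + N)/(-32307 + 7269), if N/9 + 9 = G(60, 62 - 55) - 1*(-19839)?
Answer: -62443/8346 ≈ -7.4818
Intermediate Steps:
G(t, W) = -8 + 2*t*(-37 + W) (G(t, W) = -8 + (t + t)*(W - 37) = -8 + (2*t)*(-37 + W) = -8 + 2*t*(-37 + W))
N = 145998 (N = -81 + 9*((-8 - 74*60 + 2*(62 - 55)*60) - 1*(-19839)) = -81 + 9*((-8 - 4440 + 2*7*60) + 19839) = -81 + 9*((-8 - 4440 + 840) + 19839) = -81 + 9*(-3608 + 19839) = -81 + 9*16231 = -81 + 146079 = 145998)
(41331 + N)/(-32307 + 7269) = (41331 + 145998)/(-32307 + 7269) = 187329/(-25038) = 187329*(-1/25038) = -62443/8346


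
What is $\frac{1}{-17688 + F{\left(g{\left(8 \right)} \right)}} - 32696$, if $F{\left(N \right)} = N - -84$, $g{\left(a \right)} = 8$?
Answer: $- \frac{575318817}{17596} \approx -32696.0$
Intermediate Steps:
$F{\left(N \right)} = 84 + N$ ($F{\left(N \right)} = N + 84 = 84 + N$)
$\frac{1}{-17688 + F{\left(g{\left(8 \right)} \right)}} - 32696 = \frac{1}{-17688 + \left(84 + 8\right)} - 32696 = \frac{1}{-17688 + 92} - 32696 = \frac{1}{-17596} - 32696 = - \frac{1}{17596} - 32696 = - \frac{575318817}{17596}$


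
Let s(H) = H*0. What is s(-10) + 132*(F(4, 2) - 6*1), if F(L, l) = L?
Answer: -264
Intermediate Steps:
s(H) = 0
s(-10) + 132*(F(4, 2) - 6*1) = 0 + 132*(4 - 6*1) = 0 + 132*(4 - 6) = 0 + 132*(-2) = 0 - 264 = -264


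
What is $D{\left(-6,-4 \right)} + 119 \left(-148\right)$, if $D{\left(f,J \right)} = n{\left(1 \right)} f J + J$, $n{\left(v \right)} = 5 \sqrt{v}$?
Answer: $-17496$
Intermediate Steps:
$D{\left(f,J \right)} = J + 5 J f$ ($D{\left(f,J \right)} = 5 \sqrt{1} f J + J = 5 \cdot 1 f J + J = 5 f J + J = 5 J f + J = J + 5 J f$)
$D{\left(-6,-4 \right)} + 119 \left(-148\right) = - 4 \left(1 + 5 \left(-6\right)\right) + 119 \left(-148\right) = - 4 \left(1 - 30\right) - 17612 = \left(-4\right) \left(-29\right) - 17612 = 116 - 17612 = -17496$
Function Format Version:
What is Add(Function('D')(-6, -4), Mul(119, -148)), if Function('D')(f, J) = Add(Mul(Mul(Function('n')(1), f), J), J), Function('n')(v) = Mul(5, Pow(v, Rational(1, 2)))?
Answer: -17496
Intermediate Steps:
Function('D')(f, J) = Add(J, Mul(5, J, f)) (Function('D')(f, J) = Add(Mul(Mul(Mul(5, Pow(1, Rational(1, 2))), f), J), J) = Add(Mul(Mul(Mul(5, 1), f), J), J) = Add(Mul(Mul(5, f), J), J) = Add(Mul(5, J, f), J) = Add(J, Mul(5, J, f)))
Add(Function('D')(-6, -4), Mul(119, -148)) = Add(Mul(-4, Add(1, Mul(5, -6))), Mul(119, -148)) = Add(Mul(-4, Add(1, -30)), -17612) = Add(Mul(-4, -29), -17612) = Add(116, -17612) = -17496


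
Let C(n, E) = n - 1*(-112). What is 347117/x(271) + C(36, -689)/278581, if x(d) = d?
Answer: 96700241085/75495451 ≈ 1280.9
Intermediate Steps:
C(n, E) = 112 + n (C(n, E) = n + 112 = 112 + n)
347117/x(271) + C(36, -689)/278581 = 347117/271 + (112 + 36)/278581 = 347117*(1/271) + 148*(1/278581) = 347117/271 + 148/278581 = 96700241085/75495451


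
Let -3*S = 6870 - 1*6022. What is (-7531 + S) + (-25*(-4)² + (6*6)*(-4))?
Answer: -25073/3 ≈ -8357.7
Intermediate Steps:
S = -848/3 (S = -(6870 - 1*6022)/3 = -(6870 - 6022)/3 = -⅓*848 = -848/3 ≈ -282.67)
(-7531 + S) + (-25*(-4)² + (6*6)*(-4)) = (-7531 - 848/3) + (-25*(-4)² + (6*6)*(-4)) = -23441/3 + (-25*16 + 36*(-4)) = -23441/3 + (-400 - 144) = -23441/3 - 544 = -25073/3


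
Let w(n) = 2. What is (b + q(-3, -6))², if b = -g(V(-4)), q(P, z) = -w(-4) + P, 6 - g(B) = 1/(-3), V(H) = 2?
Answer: 1156/9 ≈ 128.44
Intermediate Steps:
g(B) = 19/3 (g(B) = 6 - 1/(-3) = 6 - 1*(-⅓) = 6 + ⅓ = 19/3)
q(P, z) = -2 + P (q(P, z) = -1*2 + P = -2 + P)
b = -19/3 (b = -1*19/3 = -19/3 ≈ -6.3333)
(b + q(-3, -6))² = (-19/3 + (-2 - 3))² = (-19/3 - 5)² = (-34/3)² = 1156/9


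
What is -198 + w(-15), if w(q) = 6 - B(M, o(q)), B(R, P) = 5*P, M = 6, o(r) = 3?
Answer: -207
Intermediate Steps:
w(q) = -9 (w(q) = 6 - 5*3 = 6 - 1*15 = 6 - 15 = -9)
-198 + w(-15) = -198 - 9 = -207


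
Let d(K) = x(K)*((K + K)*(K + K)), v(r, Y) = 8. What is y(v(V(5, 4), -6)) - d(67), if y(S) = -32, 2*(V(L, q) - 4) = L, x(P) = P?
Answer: -1203084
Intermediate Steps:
V(L, q) = 4 + L/2
d(K) = 4*K³ (d(K) = K*((K + K)*(K + K)) = K*((2*K)*(2*K)) = K*(4*K²) = 4*K³)
y(v(V(5, 4), -6)) - d(67) = -32 - 4*67³ = -32 - 4*300763 = -32 - 1*1203052 = -32 - 1203052 = -1203084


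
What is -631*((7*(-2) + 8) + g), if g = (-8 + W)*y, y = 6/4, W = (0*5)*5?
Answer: 11358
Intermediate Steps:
W = 0 (W = 0*5 = 0)
y = 3/2 (y = 6*(¼) = 3/2 ≈ 1.5000)
g = -12 (g = (-8 + 0)*(3/2) = -8*3/2 = -12)
-631*((7*(-2) + 8) + g) = -631*((7*(-2) + 8) - 12) = -631*((-14 + 8) - 12) = -631*(-6 - 12) = -631*(-18) = 11358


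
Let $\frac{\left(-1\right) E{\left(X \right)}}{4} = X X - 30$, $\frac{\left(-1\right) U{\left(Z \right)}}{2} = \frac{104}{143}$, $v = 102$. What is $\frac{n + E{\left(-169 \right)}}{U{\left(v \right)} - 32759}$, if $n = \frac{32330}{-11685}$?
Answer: $\frac{2933856794}{842173005} \approx 3.4837$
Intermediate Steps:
$n = - \frac{6466}{2337}$ ($n = 32330 \left(- \frac{1}{11685}\right) = - \frac{6466}{2337} \approx -2.7668$)
$U{\left(Z \right)} = - \frac{16}{11}$ ($U{\left(Z \right)} = - 2 \cdot \frac{104}{143} = - 2 \cdot 104 \cdot \frac{1}{143} = \left(-2\right) \frac{8}{11} = - \frac{16}{11}$)
$E{\left(X \right)} = 120 - 4 X^{2}$ ($E{\left(X \right)} = - 4 \left(X X - 30\right) = - 4 \left(X^{2} - 30\right) = - 4 \left(-30 + X^{2}\right) = 120 - 4 X^{2}$)
$\frac{n + E{\left(-169 \right)}}{U{\left(v \right)} - 32759} = \frac{- \frac{6466}{2337} + \left(120 - 4 \left(-169\right)^{2}\right)}{- \frac{16}{11} - 32759} = \frac{- \frac{6466}{2337} + \left(120 - 114244\right)}{- \frac{360365}{11}} = \left(- \frac{6466}{2337} + \left(120 - 114244\right)\right) \left(- \frac{11}{360365}\right) = \left(- \frac{6466}{2337} - 114124\right) \left(- \frac{11}{360365}\right) = \left(- \frac{266714254}{2337}\right) \left(- \frac{11}{360365}\right) = \frac{2933856794}{842173005}$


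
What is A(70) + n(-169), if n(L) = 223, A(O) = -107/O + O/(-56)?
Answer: 30831/140 ≈ 220.22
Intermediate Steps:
A(O) = -107/O - O/56 (A(O) = -107/O + O*(-1/56) = -107/O - O/56)
A(70) + n(-169) = (-107/70 - 1/56*70) + 223 = (-107*1/70 - 5/4) + 223 = (-107/70 - 5/4) + 223 = -389/140 + 223 = 30831/140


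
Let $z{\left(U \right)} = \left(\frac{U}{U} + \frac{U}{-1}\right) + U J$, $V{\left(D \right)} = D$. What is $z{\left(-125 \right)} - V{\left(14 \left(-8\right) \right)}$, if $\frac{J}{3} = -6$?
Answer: $2488$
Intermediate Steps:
$J = -18$ ($J = 3 \left(-6\right) = -18$)
$z{\left(U \right)} = 1 - 19 U$ ($z{\left(U \right)} = \left(\frac{U}{U} + \frac{U}{-1}\right) + U \left(-18\right) = \left(1 + U \left(-1\right)\right) - 18 U = \left(1 - U\right) - 18 U = 1 - 19 U$)
$z{\left(-125 \right)} - V{\left(14 \left(-8\right) \right)} = \left(1 - -2375\right) - 14 \left(-8\right) = \left(1 + 2375\right) - -112 = 2376 + 112 = 2488$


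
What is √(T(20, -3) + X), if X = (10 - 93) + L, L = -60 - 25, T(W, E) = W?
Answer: 2*I*√37 ≈ 12.166*I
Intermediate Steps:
L = -85
X = -168 (X = (10 - 93) - 85 = -83 - 85 = -168)
√(T(20, -3) + X) = √(20 - 168) = √(-148) = 2*I*√37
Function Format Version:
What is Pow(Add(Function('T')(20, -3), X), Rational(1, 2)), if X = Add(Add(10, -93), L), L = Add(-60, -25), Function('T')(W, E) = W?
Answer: Mul(2, I, Pow(37, Rational(1, 2))) ≈ Mul(12.166, I)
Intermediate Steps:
L = -85
X = -168 (X = Add(Add(10, -93), -85) = Add(-83, -85) = -168)
Pow(Add(Function('T')(20, -3), X), Rational(1, 2)) = Pow(Add(20, -168), Rational(1, 2)) = Pow(-148, Rational(1, 2)) = Mul(2, I, Pow(37, Rational(1, 2)))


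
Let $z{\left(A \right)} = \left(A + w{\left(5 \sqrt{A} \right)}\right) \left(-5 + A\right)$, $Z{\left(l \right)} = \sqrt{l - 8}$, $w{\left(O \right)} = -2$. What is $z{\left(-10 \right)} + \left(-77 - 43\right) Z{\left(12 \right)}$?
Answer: $-60$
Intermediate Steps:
$Z{\left(l \right)} = \sqrt{-8 + l}$
$z{\left(A \right)} = \left(-5 + A\right) \left(-2 + A\right)$ ($z{\left(A \right)} = \left(A - 2\right) \left(-5 + A\right) = \left(-2 + A\right) \left(-5 + A\right) = \left(-5 + A\right) \left(-2 + A\right)$)
$z{\left(-10 \right)} + \left(-77 - 43\right) Z{\left(12 \right)} = \left(10 + \left(-10\right)^{2} - -70\right) + \left(-77 - 43\right) \sqrt{-8 + 12} = \left(10 + 100 + 70\right) - 120 \sqrt{4} = 180 - 240 = -60$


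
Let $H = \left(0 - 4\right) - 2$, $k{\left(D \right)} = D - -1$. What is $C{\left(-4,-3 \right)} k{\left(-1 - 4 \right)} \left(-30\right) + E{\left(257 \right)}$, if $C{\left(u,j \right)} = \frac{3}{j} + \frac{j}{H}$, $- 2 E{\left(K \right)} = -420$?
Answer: $150$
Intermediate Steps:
$E{\left(K \right)} = 210$ ($E{\left(K \right)} = \left(- \frac{1}{2}\right) \left(-420\right) = 210$)
$k{\left(D \right)} = 1 + D$ ($k{\left(D \right)} = D + 1 = 1 + D$)
$H = -6$ ($H = -4 - 2 = -6$)
$C{\left(u,j \right)} = \frac{3}{j} - \frac{j}{6}$ ($C{\left(u,j \right)} = \frac{3}{j} + \frac{j}{-6} = \frac{3}{j} + j \left(- \frac{1}{6}\right) = \frac{3}{j} - \frac{j}{6}$)
$C{\left(-4,-3 \right)} k{\left(-1 - 4 \right)} \left(-30\right) + E{\left(257 \right)} = \left(\frac{3}{-3} - - \frac{1}{2}\right) \left(1 - 5\right) \left(-30\right) + 210 = \left(3 \left(- \frac{1}{3}\right) + \frac{1}{2}\right) \left(1 - 5\right) \left(-30\right) + 210 = \left(-1 + \frac{1}{2}\right) \left(-4\right) \left(-30\right) + 210 = \left(- \frac{1}{2}\right) \left(-4\right) \left(-30\right) + 210 = 2 \left(-30\right) + 210 = -60 + 210 = 150$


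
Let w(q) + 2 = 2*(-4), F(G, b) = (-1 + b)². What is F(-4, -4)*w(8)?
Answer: -250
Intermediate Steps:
w(q) = -10 (w(q) = -2 + 2*(-4) = -2 - 8 = -10)
F(-4, -4)*w(8) = (-1 - 4)²*(-10) = (-5)²*(-10) = 25*(-10) = -250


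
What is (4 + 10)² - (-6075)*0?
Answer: 196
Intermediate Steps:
(4 + 10)² - (-6075)*0 = 14² - 405*0 = 196 + 0 = 196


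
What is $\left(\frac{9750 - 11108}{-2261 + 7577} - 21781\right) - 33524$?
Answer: $- \frac{147001369}{2658} \approx -55305.0$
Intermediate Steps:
$\left(\frac{9750 - 11108}{-2261 + 7577} - 21781\right) - 33524 = \left(- \frac{1358}{5316} - 21781\right) - 33524 = \left(\left(-1358\right) \frac{1}{5316} - 21781\right) - 33524 = \left(- \frac{679}{2658} - 21781\right) - 33524 = - \frac{57894577}{2658} - 33524 = - \frac{147001369}{2658}$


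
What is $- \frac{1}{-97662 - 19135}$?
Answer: $\frac{1}{116797} \approx 8.5619 \cdot 10^{-6}$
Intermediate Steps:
$- \frac{1}{-97662 - 19135} = - \frac{1}{-116797} = \left(-1\right) \left(- \frac{1}{116797}\right) = \frac{1}{116797}$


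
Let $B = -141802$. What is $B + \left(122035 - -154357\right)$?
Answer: $134590$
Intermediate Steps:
$B + \left(122035 - -154357\right) = -141802 + \left(122035 - -154357\right) = -141802 + \left(122035 + 154357\right) = -141802 + 276392 = 134590$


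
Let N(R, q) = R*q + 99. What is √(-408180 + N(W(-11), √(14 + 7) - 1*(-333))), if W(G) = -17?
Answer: √(-413742 - 17*√21) ≈ 643.29*I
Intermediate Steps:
N(R, q) = 99 + R*q
√(-408180 + N(W(-11), √(14 + 7) - 1*(-333))) = √(-408180 + (99 - 17*(√(14 + 7) - 1*(-333)))) = √(-408180 + (99 - 17*(√21 + 333))) = √(-408180 + (99 - 17*(333 + √21))) = √(-408180 + (99 + (-5661 - 17*√21))) = √(-408180 + (-5562 - 17*√21)) = √(-413742 - 17*√21)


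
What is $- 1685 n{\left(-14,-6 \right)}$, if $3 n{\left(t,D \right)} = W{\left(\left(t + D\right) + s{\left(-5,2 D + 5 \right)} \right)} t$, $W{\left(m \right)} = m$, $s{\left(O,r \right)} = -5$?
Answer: $- \frac{589750}{3} \approx -1.9658 \cdot 10^{5}$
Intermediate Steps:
$n{\left(t,D \right)} = \frac{t \left(-5 + D + t\right)}{3}$ ($n{\left(t,D \right)} = \frac{\left(\left(t + D\right) - 5\right) t}{3} = \frac{\left(\left(D + t\right) - 5\right) t}{3} = \frac{\left(-5 + D + t\right) t}{3} = \frac{t \left(-5 + D + t\right)}{3}$)
$- 1685 n{\left(-14,-6 \right)} = - 1685 \cdot \frac{1}{3} \left(-14\right) \left(-5 - 6 - 14\right) = - 1685 \cdot \frac{1}{3} \left(-14\right) \left(-25\right) = \left(-1685\right) \frac{350}{3} = - \frac{589750}{3}$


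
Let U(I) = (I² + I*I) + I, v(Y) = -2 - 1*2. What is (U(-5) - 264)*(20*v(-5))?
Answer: 17520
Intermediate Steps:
v(Y) = -4 (v(Y) = -2 - 2 = -4)
U(I) = I + 2*I² (U(I) = (I² + I²) + I = 2*I² + I = I + 2*I²)
(U(-5) - 264)*(20*v(-5)) = (-5*(1 + 2*(-5)) - 264)*(20*(-4)) = (-5*(1 - 10) - 264)*(-80) = (-5*(-9) - 264)*(-80) = (45 - 264)*(-80) = -219*(-80) = 17520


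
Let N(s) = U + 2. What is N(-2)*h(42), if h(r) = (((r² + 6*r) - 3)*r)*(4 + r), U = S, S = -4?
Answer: -7778232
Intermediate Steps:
U = -4
h(r) = r*(4 + r)*(-3 + r² + 6*r) (h(r) = ((-3 + r² + 6*r)*r)*(4 + r) = (r*(-3 + r² + 6*r))*(4 + r) = r*(4 + r)*(-3 + r² + 6*r))
N(s) = -2 (N(s) = -4 + 2 = -2)
N(-2)*h(42) = -84*(-12 + 42³ + 10*42² + 21*42) = -84*(-12 + 74088 + 10*1764 + 882) = -84*(-12 + 74088 + 17640 + 882) = -84*92598 = -2*3889116 = -7778232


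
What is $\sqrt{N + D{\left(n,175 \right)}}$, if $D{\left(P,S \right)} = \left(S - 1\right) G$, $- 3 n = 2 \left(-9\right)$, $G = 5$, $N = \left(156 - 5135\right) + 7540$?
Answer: $\sqrt{3431} \approx 58.575$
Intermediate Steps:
$N = 2561$ ($N = -4979 + 7540 = 2561$)
$n = 6$ ($n = - \frac{2 \left(-9\right)}{3} = \left(- \frac{1}{3}\right) \left(-18\right) = 6$)
$D{\left(P,S \right)} = -5 + 5 S$ ($D{\left(P,S \right)} = \left(S - 1\right) 5 = \left(-1 + S\right) 5 = -5 + 5 S$)
$\sqrt{N + D{\left(n,175 \right)}} = \sqrt{2561 + \left(-5 + 5 \cdot 175\right)} = \sqrt{2561 + \left(-5 + 875\right)} = \sqrt{2561 + 870} = \sqrt{3431}$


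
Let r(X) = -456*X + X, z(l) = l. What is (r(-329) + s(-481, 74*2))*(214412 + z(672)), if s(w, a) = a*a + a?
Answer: 36940031748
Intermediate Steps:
r(X) = -455*X
s(w, a) = a + a² (s(w, a) = a² + a = a + a²)
(r(-329) + s(-481, 74*2))*(214412 + z(672)) = (-455*(-329) + (74*2)*(1 + 74*2))*(214412 + 672) = (149695 + 148*(1 + 148))*215084 = (149695 + 148*149)*215084 = (149695 + 22052)*215084 = 171747*215084 = 36940031748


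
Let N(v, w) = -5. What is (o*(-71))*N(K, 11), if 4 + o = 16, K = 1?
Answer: 4260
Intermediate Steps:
o = 12 (o = -4 + 16 = 12)
(o*(-71))*N(K, 11) = (12*(-71))*(-5) = -852*(-5) = 4260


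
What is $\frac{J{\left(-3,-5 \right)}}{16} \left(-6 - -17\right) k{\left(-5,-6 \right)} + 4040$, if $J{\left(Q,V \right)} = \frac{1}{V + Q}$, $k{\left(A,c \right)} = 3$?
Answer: $\frac{517087}{128} \approx 4039.7$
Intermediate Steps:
$J{\left(Q,V \right)} = \frac{1}{Q + V}$
$\frac{J{\left(-3,-5 \right)}}{16} \left(-6 - -17\right) k{\left(-5,-6 \right)} + 4040 = \frac{1}{\left(-3 - 5\right) 16} \left(-6 - -17\right) 3 + 4040 = \frac{1}{-8} \cdot \frac{1}{16} \left(-6 + 17\right) 3 + 4040 = \left(- \frac{1}{8}\right) \frac{1}{16} \cdot 11 \cdot 3 + 4040 = \left(- \frac{1}{128}\right) 11 \cdot 3 + 4040 = \left(- \frac{11}{128}\right) 3 + 4040 = - \frac{33}{128} + 4040 = \frac{517087}{128}$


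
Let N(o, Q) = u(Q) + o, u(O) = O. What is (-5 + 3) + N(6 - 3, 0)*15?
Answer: 43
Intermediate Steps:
N(o, Q) = Q + o
(-5 + 3) + N(6 - 3, 0)*15 = (-5 + 3) + (0 + (6 - 3))*15 = -2 + (0 + 3)*15 = -2 + 3*15 = -2 + 45 = 43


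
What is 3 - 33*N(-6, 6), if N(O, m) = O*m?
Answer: 1191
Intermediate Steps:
3 - 33*N(-6, 6) = 3 - (-198)*6 = 3 - 33*(-36) = 3 + 1188 = 1191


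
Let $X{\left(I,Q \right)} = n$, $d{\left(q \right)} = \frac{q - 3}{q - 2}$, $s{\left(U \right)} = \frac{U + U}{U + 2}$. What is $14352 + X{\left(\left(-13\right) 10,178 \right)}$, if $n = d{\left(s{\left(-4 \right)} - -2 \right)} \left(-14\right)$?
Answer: $\frac{28683}{2} \approx 14342.0$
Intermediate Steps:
$s{\left(U \right)} = \frac{2 U}{2 + U}$
$d{\left(q \right)} = \frac{-3 + q}{-2 + q}$
$n = - \frac{21}{2}$ ($n = \frac{-3 - \left(-2 + \frac{8}{2 - 4}\right)}{-2 - \left(-2 + \frac{8}{2 - 4}\right)} \left(-14\right) = \frac{-3 + \left(2 \left(-4\right) \frac{1}{-2} + 2\right)}{-2 + \left(2 \left(-4\right) \frac{1}{-2} + 2\right)} \left(-14\right) = \frac{-3 + \left(2 \left(-4\right) \left(- \frac{1}{2}\right) + 2\right)}{-2 + \left(2 \left(-4\right) \left(- \frac{1}{2}\right) + 2\right)} \left(-14\right) = \frac{-3 + \left(4 + 2\right)}{-2 + \left(4 + 2\right)} \left(-14\right) = \frac{-3 + 6}{-2 + 6} \left(-14\right) = \frac{1}{4} \cdot 3 \left(-14\right) = \frac{3}{4} \left(-14\right) = - \frac{21}{2} \approx -10.5$)
$X{\left(I,Q \right)} = - \frac{21}{2}$
$14352 + X{\left(\left(-13\right) 10,178 \right)} = 14352 - \frac{21}{2} = \frac{28683}{2}$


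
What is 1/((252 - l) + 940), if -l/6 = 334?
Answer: 1/3196 ≈ 0.00031289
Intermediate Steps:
l = -2004 (l = -6*334 = -2004)
1/((252 - l) + 940) = 1/((252 - 1*(-2004)) + 940) = 1/((252 + 2004) + 940) = 1/(2256 + 940) = 1/3196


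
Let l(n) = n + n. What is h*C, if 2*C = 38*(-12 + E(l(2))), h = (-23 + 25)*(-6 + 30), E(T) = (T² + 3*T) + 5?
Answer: 19152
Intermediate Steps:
l(n) = 2*n
E(T) = 5 + T² + 3*T
h = 48 (h = 2*24 = 48)
C = 399 (C = (38*(-12 + (5 + (2*2)² + 3*(2*2))))/2 = (38*(-12 + (5 + 4² + 3*4)))/2 = (38*(-12 + (5 + 16 + 12)))/2 = (38*(-12 + 33))/2 = (38*21)/2 = (½)*798 = 399)
h*C = 48*399 = 19152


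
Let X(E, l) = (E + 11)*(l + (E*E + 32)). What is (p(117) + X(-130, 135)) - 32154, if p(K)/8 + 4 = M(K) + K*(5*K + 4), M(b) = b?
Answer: -1510919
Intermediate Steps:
X(E, l) = (11 + E)*(32 + l + E²) (X(E, l) = (11 + E)*(l + (E² + 32)) = (11 + E)*(l + (32 + E²)) = (11 + E)*(32 + l + E²))
p(K) = -32 + 8*K + 8*K*(4 + 5*K) (p(K) = -32 + 8*(K + K*(5*K + 4)) = -32 + 8*(K + K*(4 + 5*K)) = -32 + (8*K + 8*K*(4 + 5*K)) = -32 + 8*K + 8*K*(4 + 5*K))
(p(117) + X(-130, 135)) - 32154 = ((-32 + 40*117 + 40*117²) + (352 + (-130)³ + 11*135 + 11*(-130)² + 32*(-130) - 130*135)) - 32154 = ((-32 + 4680 + 40*13689) + (352 - 2197000 + 1485 + 11*16900 - 4160 - 17550)) - 32154 = ((-32 + 4680 + 547560) + (352 - 2197000 + 1485 + 185900 - 4160 - 17550)) - 32154 = (552208 - 2030973) - 32154 = -1478765 - 32154 = -1510919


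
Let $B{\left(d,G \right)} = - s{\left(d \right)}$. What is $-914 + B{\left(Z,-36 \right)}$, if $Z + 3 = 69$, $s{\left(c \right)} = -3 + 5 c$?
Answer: $-1241$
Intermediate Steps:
$Z = 66$ ($Z = -3 + 69 = 66$)
$B{\left(d,G \right)} = 3 - 5 d$ ($B{\left(d,G \right)} = - (-3 + 5 d) = 3 - 5 d$)
$-914 + B{\left(Z,-36 \right)} = -914 + \left(3 - 330\right) = -914 - 327 = -1241$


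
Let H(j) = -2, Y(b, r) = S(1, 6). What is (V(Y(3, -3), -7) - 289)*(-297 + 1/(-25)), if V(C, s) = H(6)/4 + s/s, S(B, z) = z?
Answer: 2142401/25 ≈ 85696.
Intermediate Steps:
Y(b, r) = 6
V(C, s) = ½ (V(C, s) = -2/4 + s/s = -2*¼ + 1 = -½ + 1 = ½)
(V(Y(3, -3), -7) - 289)*(-297 + 1/(-25)) = (½ - 289)*(-297 + 1/(-25)) = -577*(-297 - 1/25)/2 = -577/2*(-7426/25) = 2142401/25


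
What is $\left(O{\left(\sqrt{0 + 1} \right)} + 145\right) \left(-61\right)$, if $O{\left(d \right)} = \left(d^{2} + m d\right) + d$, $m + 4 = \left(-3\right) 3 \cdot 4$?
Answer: $-6527$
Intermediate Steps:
$m = -40$ ($m = -4 + \left(-3\right) 3 \cdot 4 = -4 - 36 = -40$)
$O{\left(d \right)} = d^{2} - 39 d$ ($O{\left(d \right)} = \left(d^{2} - 40 d\right) + d = d^{2} - 39 d$)
$\left(O{\left(\sqrt{0 + 1} \right)} + 145\right) \left(-61\right) = \left(\sqrt{0 + 1} \left(-39 + \sqrt{0 + 1}\right) + 145\right) \left(-61\right) = \left(\sqrt{1} \left(-39 + \sqrt{1}\right) + 145\right) \left(-61\right) = \left(1 \left(-39 + 1\right) + 145\right) \left(-61\right) = \left(1 \left(-38\right) + 145\right) \left(-61\right) = \left(-38 + 145\right) \left(-61\right) = 107 \left(-61\right) = -6527$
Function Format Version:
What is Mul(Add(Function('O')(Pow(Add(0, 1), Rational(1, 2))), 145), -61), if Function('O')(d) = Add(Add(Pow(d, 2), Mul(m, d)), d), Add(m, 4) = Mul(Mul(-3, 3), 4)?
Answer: -6527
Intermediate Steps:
m = -40 (m = Add(-4, Mul(Mul(-3, 3), 4)) = Add(-4, Mul(-9, 4)) = Add(-4, -36) = -40)
Function('O')(d) = Add(Pow(d, 2), Mul(-39, d)) (Function('O')(d) = Add(Add(Pow(d, 2), Mul(-40, d)), d) = Add(Pow(d, 2), Mul(-39, d)))
Mul(Add(Function('O')(Pow(Add(0, 1), Rational(1, 2))), 145), -61) = Mul(Add(Mul(Pow(Add(0, 1), Rational(1, 2)), Add(-39, Pow(Add(0, 1), Rational(1, 2)))), 145), -61) = Mul(Add(Mul(Pow(1, Rational(1, 2)), Add(-39, Pow(1, Rational(1, 2)))), 145), -61) = Mul(Add(Mul(1, Add(-39, 1)), 145), -61) = Mul(Add(Mul(1, -38), 145), -61) = Mul(Add(-38, 145), -61) = Mul(107, -61) = -6527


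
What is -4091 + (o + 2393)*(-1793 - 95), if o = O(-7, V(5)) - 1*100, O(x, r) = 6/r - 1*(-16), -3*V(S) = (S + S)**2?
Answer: -109078579/25 ≈ -4.3631e+6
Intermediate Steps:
V(S) = -4*S**2/3 (V(S) = -(S + S)**2/3 = -4*S**2/3)
O(x, r) = 16 + 6/r (O(x, r) = 6/r + 16 = 16 + 6/r)
o = -4209/50 (o = (16 + 6/((-4/3*5**2))) - 1*100 = (16 + 6/((-4/3*25))) - 100 = (16 + 6/(-100/3)) - 100 = (16 + 6*(-3/100)) - 100 = (16 - 9/50) - 100 = 791/50 - 100 = -4209/50 ≈ -84.180)
-4091 + (o + 2393)*(-1793 - 95) = -4091 + (-4209/50 + 2393)*(-1793 - 95) = -4091 + (115441/50)*(-1888) = -4091 - 108976304/25 = -109078579/25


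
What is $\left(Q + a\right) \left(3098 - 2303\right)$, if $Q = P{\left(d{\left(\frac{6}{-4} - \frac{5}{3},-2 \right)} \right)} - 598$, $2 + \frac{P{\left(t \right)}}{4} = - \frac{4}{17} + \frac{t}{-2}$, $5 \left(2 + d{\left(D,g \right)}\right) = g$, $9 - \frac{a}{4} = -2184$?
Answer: $\frac{110415642}{17} \approx 6.495 \cdot 10^{6}$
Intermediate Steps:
$a = 8772$ ($a = 36 - -8736 = 36 + 8736 = 8772$)
$d{\left(D,g \right)} = -2 + \frac{g}{5}$
$P{\left(t \right)} = - \frac{152}{17} - 2 t$ ($P{\left(t \right)} = -8 + 4 \left(- \frac{4}{17} + \frac{t}{-2}\right) = -8 + 4 \left(\left(-4\right) \frac{1}{17} + t \left(- \frac{1}{2}\right)\right) = -8 + 4 \left(- \frac{4}{17} - \frac{t}{2}\right) = -8 - \left(\frac{16}{17} + 2 t\right) = - \frac{152}{17} - 2 t$)
$Q = - \frac{51182}{85}$ ($Q = \left(- \frac{152}{17} - 2 \left(-2 + \frac{1}{5} \left(-2\right)\right)\right) - 598 = \left(- \frac{152}{17} - 2 \left(-2 - \frac{2}{5}\right)\right) - 598 = \left(- \frac{152}{17} - - \frac{24}{5}\right) - 598 = \left(- \frac{152}{17} + \frac{24}{5}\right) - 598 = - \frac{352}{85} - 598 = - \frac{51182}{85} \approx -602.14$)
$\left(Q + a\right) \left(3098 - 2303\right) = \left(- \frac{51182}{85} + 8772\right) \left(3098 - 2303\right) = \frac{694438}{85} \cdot 795 = \frac{110415642}{17}$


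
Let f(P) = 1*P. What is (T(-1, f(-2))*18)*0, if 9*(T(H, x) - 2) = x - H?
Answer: 0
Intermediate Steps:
f(P) = P
T(H, x) = 2 - H/9 + x/9 (T(H, x) = 2 + (x - H)/9 = 2 + (-H/9 + x/9) = 2 - H/9 + x/9)
(T(-1, f(-2))*18)*0 = ((2 - ⅑*(-1) + (⅑)*(-2))*18)*0 = ((2 + ⅑ - 2/9)*18)*0 = ((17/9)*18)*0 = 34*0 = 0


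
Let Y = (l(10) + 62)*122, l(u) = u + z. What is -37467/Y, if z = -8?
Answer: -37467/7808 ≈ -4.7985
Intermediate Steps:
l(u) = -8 + u (l(u) = u - 8 = -8 + u)
Y = 7808 (Y = ((-8 + 10) + 62)*122 = (2 + 62)*122 = 64*122 = 7808)
-37467/Y = -37467/7808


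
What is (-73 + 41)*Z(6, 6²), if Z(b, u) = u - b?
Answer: -960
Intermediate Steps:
(-73 + 41)*Z(6, 6²) = (-73 + 41)*(6² - 1*6) = -32*(36 - 6) = -32*30 = -960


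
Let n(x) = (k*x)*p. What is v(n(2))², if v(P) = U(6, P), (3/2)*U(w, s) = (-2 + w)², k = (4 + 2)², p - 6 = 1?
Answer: 1024/9 ≈ 113.78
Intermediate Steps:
p = 7 (p = 6 + 1 = 7)
k = 36 (k = 6² = 36)
U(w, s) = 2*(-2 + w)²/3
n(x) = 252*x (n(x) = (36*x)*7 = 252*x)
v(P) = 32/3 (v(P) = 2*(-2 + 6)²/3 = (⅔)*4² = (⅔)*16 = 32/3)
v(n(2))² = (32/3)² = 1024/9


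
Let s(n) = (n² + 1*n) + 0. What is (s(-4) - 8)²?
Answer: 16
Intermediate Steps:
s(n) = n + n² (s(n) = (n² + n) + 0 = (n + n²) + 0 = n + n²)
(s(-4) - 8)² = (-4*(1 - 4) - 8)² = (-4*(-3) - 8)² = (12 - 8)² = 4² = 16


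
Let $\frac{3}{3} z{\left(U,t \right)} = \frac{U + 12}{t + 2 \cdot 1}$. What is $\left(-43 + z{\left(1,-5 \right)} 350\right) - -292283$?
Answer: $\frac{872170}{3} \approx 2.9072 \cdot 10^{5}$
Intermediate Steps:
$z{\left(U,t \right)} = \frac{12 + U}{2 + t}$ ($z{\left(U,t \right)} = \frac{U + 12}{t + 2 \cdot 1} = \frac{12 + U}{t + 2} = \frac{12 + U}{2 + t}$)
$\left(-43 + z{\left(1,-5 \right)} 350\right) - -292283 = \left(-43 + \frac{12 + 1}{2 - 5} \cdot 350\right) - -292283 = \left(-43 + \frac{1}{-3} \cdot 13 \cdot 350\right) + 292283 = \left(-43 + \left(- \frac{1}{3}\right) 13 \cdot 350\right) + 292283 = \left(-43 - \frac{4550}{3}\right) + 292283 = - \frac{4679}{3} + 292283 = \frac{872170}{3}$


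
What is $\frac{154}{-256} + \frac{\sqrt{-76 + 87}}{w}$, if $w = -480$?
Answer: $- \frac{77}{128} - \frac{\sqrt{11}}{480} \approx -0.60847$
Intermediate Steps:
$\frac{154}{-256} + \frac{\sqrt{-76 + 87}}{w} = \frac{154}{-256} + \frac{\sqrt{-76 + 87}}{-480} = 154 \left(- \frac{1}{256}\right) + \sqrt{11} \left(- \frac{1}{480}\right) = - \frac{77}{128} - \frac{\sqrt{11}}{480}$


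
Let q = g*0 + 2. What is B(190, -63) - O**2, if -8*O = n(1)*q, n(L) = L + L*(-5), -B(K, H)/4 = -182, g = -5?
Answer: 727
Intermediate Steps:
B(K, H) = 728 (B(K, H) = -4*(-182) = 728)
q = 2 (q = -5*0 + 2 = 0 + 2 = 2)
n(L) = -4*L (n(L) = L - 5*L = -4*L)
O = 1 (O = -(-4*1)*2/8 = -(-1)*2/2 = -1/8*(-8) = 1)
B(190, -63) - O**2 = 728 - 1*1**2 = 728 - 1*1 = 728 - 1 = 727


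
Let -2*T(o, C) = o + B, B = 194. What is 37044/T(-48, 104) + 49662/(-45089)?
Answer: -1673902242/3291497 ≈ -508.55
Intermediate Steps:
T(o, C) = -97 - o/2 (T(o, C) = -(o + 194)/2 = -(194 + o)/2 = -97 - o/2)
37044/T(-48, 104) + 49662/(-45089) = 37044/(-97 - 1/2*(-48)) + 49662/(-45089) = 37044/(-97 + 24) + 49662*(-1/45089) = 37044/(-73) - 49662/45089 = 37044*(-1/73) - 49662/45089 = -37044/73 - 49662/45089 = -1673902242/3291497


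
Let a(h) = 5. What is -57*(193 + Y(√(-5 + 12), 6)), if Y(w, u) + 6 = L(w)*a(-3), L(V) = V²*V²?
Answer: -24624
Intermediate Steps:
L(V) = V⁴
Y(w, u) = -6 + 5*w⁴ (Y(w, u) = -6 + w⁴*5 = -6 + 5*w⁴)
-57*(193 + Y(√(-5 + 12), 6)) = -57*(193 + (-6 + 5*(√(-5 + 12))⁴)) = -57*(193 + (-6 + 5*(√7)⁴)) = -57*(193 + (-6 + 5*49)) = -57*(193 + (-6 + 245)) = -57*(193 + 239) = -57*432 = -24624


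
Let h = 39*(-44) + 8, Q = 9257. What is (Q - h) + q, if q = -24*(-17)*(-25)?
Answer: 765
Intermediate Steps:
h = -1708 (h = -1716 + 8 = -1708)
q = -10200 (q = 408*(-25) = -10200)
(Q - h) + q = (9257 - 1*(-1708)) - 10200 = (9257 + 1708) - 10200 = 10965 - 10200 = 765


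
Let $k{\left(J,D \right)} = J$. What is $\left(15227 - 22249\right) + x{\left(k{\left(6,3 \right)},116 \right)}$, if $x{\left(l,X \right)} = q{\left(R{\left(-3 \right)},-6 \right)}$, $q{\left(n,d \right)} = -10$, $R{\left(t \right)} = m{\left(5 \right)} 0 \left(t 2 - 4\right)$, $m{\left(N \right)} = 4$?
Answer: $-7032$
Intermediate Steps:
$R{\left(t \right)} = 0$ ($R{\left(t \right)} = 4 \cdot 0 \left(t 2 - 4\right) = 0 \left(2 t - 4\right) = 0 \left(-4 + 2 t\right) = 0$)
$x{\left(l,X \right)} = -10$
$\left(15227 - 22249\right) + x{\left(k{\left(6,3 \right)},116 \right)} = \left(15227 - 22249\right) - 10 = -7022 - 10 = -7032$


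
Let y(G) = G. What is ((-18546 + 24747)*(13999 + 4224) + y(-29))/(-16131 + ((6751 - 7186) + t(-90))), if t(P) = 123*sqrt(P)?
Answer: -13565008358/1998507 - 100718099*I*sqrt(10)/666169 ≈ -6787.6 - 478.1*I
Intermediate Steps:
((-18546 + 24747)*(13999 + 4224) + y(-29))/(-16131 + ((6751 - 7186) + t(-90))) = ((-18546 + 24747)*(13999 + 4224) - 29)/(-16131 + ((6751 - 7186) + 123*sqrt(-90))) = (6201*18223 - 29)/(-16131 + (-435 + 123*(3*I*sqrt(10)))) = (113000823 - 29)/(-16131 + (-435 + 369*I*sqrt(10))) = 113000794/(-16566 + 369*I*sqrt(10))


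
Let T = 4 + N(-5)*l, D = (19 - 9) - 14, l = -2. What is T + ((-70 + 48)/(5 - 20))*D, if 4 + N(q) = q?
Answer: 242/15 ≈ 16.133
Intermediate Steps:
N(q) = -4 + q
D = -4 (D = 10 - 14 = -4)
T = 22 (T = 4 + (-4 - 5)*(-2) = 4 - 9*(-2) = 4 + 18 = 22)
T + ((-70 + 48)/(5 - 20))*D = 22 + ((-70 + 48)/(5 - 20))*(-4) = 22 - 22/(-15)*(-4) = 22 - 22*(-1/15)*(-4) = 22 + (22/15)*(-4) = 22 - 88/15 = 242/15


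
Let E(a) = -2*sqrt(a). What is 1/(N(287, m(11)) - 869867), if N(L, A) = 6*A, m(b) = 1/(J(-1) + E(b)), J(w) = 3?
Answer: -30445363/26483432234291 + 12*sqrt(11)/26483432234291 ≈ -1.1496e-6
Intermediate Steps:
m(b) = 1/(3 - 2*sqrt(b))
1/(N(287, m(11)) - 869867) = 1/(6*(-1/(-3 + 2*sqrt(11))) - 869867) = 1/(-6/(-3 + 2*sqrt(11)) - 869867) = 1/(-869867 - 6/(-3 + 2*sqrt(11)))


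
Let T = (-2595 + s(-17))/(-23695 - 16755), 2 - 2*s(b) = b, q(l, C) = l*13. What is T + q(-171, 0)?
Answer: -179835529/80900 ≈ -2222.9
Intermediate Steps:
q(l, C) = 13*l
s(b) = 1 - b/2
T = 5171/80900 (T = (-2595 + (1 - ½*(-17)))/(-23695 - 16755) = (-2595 + (1 + 17/2))/(-40450) = (-2595 + 19/2)*(-1/40450) = -5171/2*(-1/40450) = 5171/80900 ≈ 0.063918)
T + q(-171, 0) = 5171/80900 + 13*(-171) = 5171/80900 - 2223 = -179835529/80900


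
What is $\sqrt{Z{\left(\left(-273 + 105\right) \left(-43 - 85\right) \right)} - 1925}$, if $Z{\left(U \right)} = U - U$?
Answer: $5 i \sqrt{77} \approx 43.875 i$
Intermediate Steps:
$Z{\left(U \right)} = 0$
$\sqrt{Z{\left(\left(-273 + 105\right) \left(-43 - 85\right) \right)} - 1925} = \sqrt{0 - 1925} = \sqrt{-1925} = 5 i \sqrt{77}$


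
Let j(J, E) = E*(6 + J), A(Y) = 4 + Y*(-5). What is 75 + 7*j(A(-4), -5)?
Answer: -975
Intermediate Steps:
A(Y) = 4 - 5*Y
75 + 7*j(A(-4), -5) = 75 + 7*(-5*(6 + (4 - 5*(-4)))) = 75 + 7*(-5*(6 + (4 + 20))) = 75 + 7*(-5*(6 + 24)) = 75 + 7*(-5*30) = 75 + 7*(-150) = 75 - 1050 = -975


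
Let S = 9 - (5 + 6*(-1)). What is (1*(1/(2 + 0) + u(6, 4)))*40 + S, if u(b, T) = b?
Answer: 270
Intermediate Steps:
S = 10 (S = 9 - (5 - 6) = 9 - 1*(-1) = 9 + 1 = 10)
(1*(1/(2 + 0) + u(6, 4)))*40 + S = (1*(1/(2 + 0) + 6))*40 + 10 = (1*(1/2 + 6))*40 + 10 = (1*(½ + 6))*40 + 10 = (1*(13/2))*40 + 10 = (13/2)*40 + 10 = 260 + 10 = 270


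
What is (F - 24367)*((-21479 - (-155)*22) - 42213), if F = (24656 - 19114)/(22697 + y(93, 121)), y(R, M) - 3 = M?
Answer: 11173746233910/7607 ≈ 1.4689e+9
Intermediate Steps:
y(R, M) = 3 + M
F = 5542/22821 (F = (24656 - 19114)/(22697 + (3 + 121)) = 5542/(22697 + 124) = 5542/22821 ≈ 0.24285)
(F - 24367)*((-21479 - (-155)*22) - 42213) = (5542/22821 - 24367)*((-21479 - (-155)*22) - 42213) = -556073765*((-21479 - 1*(-3410)) - 42213)/22821 = -556073765*((-21479 + 3410) - 42213)/22821 = -556073765*(-18069 - 42213)/22821 = -556073765/22821*(-60282) = 11173746233910/7607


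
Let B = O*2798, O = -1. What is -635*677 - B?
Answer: -427097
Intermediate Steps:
B = -2798 (B = -1*2798 = -2798)
-635*677 - B = -635*677 - 1*(-2798) = -429895 + 2798 = -427097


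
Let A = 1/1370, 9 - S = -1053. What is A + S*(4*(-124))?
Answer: -721650239/1370 ≈ -5.2675e+5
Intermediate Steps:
S = 1062 (S = 9 - 1*(-1053) = 9 + 1053 = 1062)
A = 1/1370 ≈ 0.00072993
A + S*(4*(-124)) = 1/1370 + 1062*(4*(-124)) = 1/1370 + 1062*(-496) = 1/1370 - 526752 = -721650239/1370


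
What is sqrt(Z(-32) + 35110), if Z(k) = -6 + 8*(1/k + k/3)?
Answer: sqrt(1260663)/6 ≈ 187.13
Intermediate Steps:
Z(k) = -6 + 8/k + 8*k/3 (Z(k) = -6 + 8*(1/k + k*(1/3)) = -6 + 8*(1/k + k/3) = -6 + (8/k + 8*k/3) = -6 + 8/k + 8*k/3)
sqrt(Z(-32) + 35110) = sqrt((-6 + 8/(-32) + (8/3)*(-32)) + 35110) = sqrt((-6 + 8*(-1/32) - 256/3) + 35110) = sqrt((-6 - 1/4 - 256/3) + 35110) = sqrt(-1099/12 + 35110) = sqrt(420221/12) = sqrt(1260663)/6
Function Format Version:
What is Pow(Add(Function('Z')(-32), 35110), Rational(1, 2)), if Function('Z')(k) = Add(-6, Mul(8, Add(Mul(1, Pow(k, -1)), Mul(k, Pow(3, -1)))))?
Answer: Mul(Rational(1, 6), Pow(1260663, Rational(1, 2))) ≈ 187.13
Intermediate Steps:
Function('Z')(k) = Add(-6, Mul(8, Pow(k, -1)), Mul(Rational(8, 3), k)) (Function('Z')(k) = Add(-6, Mul(8, Add(Pow(k, -1), Mul(k, Rational(1, 3))))) = Add(-6, Mul(8, Add(Pow(k, -1), Mul(Rational(1, 3), k)))) = Add(-6, Add(Mul(8, Pow(k, -1)), Mul(Rational(8, 3), k))) = Add(-6, Mul(8, Pow(k, -1)), Mul(Rational(8, 3), k)))
Pow(Add(Function('Z')(-32), 35110), Rational(1, 2)) = Pow(Add(Add(-6, Mul(8, Pow(-32, -1)), Mul(Rational(8, 3), -32)), 35110), Rational(1, 2)) = Pow(Add(Add(-6, Mul(8, Rational(-1, 32)), Rational(-256, 3)), 35110), Rational(1, 2)) = Pow(Add(Add(-6, Rational(-1, 4), Rational(-256, 3)), 35110), Rational(1, 2)) = Pow(Add(Rational(-1099, 12), 35110), Rational(1, 2)) = Pow(Rational(420221, 12), Rational(1, 2)) = Mul(Rational(1, 6), Pow(1260663, Rational(1, 2)))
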